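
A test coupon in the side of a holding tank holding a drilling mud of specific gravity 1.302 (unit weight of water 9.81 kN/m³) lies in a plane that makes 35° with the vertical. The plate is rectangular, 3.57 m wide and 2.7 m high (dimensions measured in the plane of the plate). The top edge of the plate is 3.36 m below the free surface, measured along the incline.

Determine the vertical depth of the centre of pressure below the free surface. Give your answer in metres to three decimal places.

h_p = 3.964 m

γ = 1.302 × 9.81 = 12.77262 kN/m³.
The plate makes 35° with the vertical, i.e. θ = 90° − 35° = 55° to the horizontal. Measuring y along the incline from the free-surface line, vertical depth h = y·sinθ with sinθ = 0.819152.
The centroid lies 2.7/2 = 1.35 m below the top edge, so y_c = 3.36 + 1.35 = 4.71 m and h_c = 4.71 × 0.819152 = 3.85821 m.
A = 3.57 × 2.7 = 9.639 m².
Resultant F = γ·h_c·A = 12.77262 × 3.85821 × 9.639 = 475.005 kN.
I_c = b·h³/12 = 3.57 × 2.7³/12 = 5.85569 m⁴.
Centre of pressure: y_p = y_c + I_c/(y_c·A) = 4.71 + 5.85569/(4.71 × 9.639) = 4.71 + 0.128981 = 4.83898 m along the plane.
Vertically, h_p = y_p·sinθ = 4.83898 × 0.819152 = 3.96386 m.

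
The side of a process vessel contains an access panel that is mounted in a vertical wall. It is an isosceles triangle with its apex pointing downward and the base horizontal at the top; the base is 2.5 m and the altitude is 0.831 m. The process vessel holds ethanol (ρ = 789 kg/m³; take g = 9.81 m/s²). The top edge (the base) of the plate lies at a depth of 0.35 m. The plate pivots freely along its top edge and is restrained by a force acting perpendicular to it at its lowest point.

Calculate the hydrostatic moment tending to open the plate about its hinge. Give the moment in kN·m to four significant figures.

γ = ρg = 789 × 9.81 / 1000 = 7.74009 kN/m³.
With the apex down, the centroid sits h/3 = 0.831/3 = 0.277 m below the base (the top edge), so the centroid depth is h_c = 0.35 + 0.277 = 0.627 m.
A = ½ × 2.5 × 0.831 = 1.03875 m².
Resultant F = γ·h_c·A = 7.74009 × 0.627 × 1.03875 = 5.04109 kN.
I_c = b·h³/36 = 2.5 × 0.831³/36 = 0.0398511 m⁴.
Centre of pressure: y_p = y_c + I_c/(y_c·A) = 0.627 + 0.0398511/(0.627 × 1.03875) = 0.627 + 0.0611874 = 0.688187 m along the plane.
The resultant acts 0.277 + 0.0611874 = 0.338187 m (along the plate) below the hinge at the top edge, so the moment about the hinge is M = F × 0.338187 = 5.04109 × 0.338187 = 1.70483 kN·m.

M ≈ 1.705 kN·m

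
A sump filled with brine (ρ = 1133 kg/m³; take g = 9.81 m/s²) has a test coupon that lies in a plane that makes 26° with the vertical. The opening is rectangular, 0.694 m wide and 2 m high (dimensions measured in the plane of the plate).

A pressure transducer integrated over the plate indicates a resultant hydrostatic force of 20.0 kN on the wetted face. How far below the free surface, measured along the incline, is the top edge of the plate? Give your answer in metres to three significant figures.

γ = ρg = 1133 × 9.81 / 1000 = 11.11473 kN/m³.
A = 0.694 × 2 = 1.388 m².
From F = γ·h_c·A, the centroid depth is h_c = 20.0/(11.11473 × 1.388) = 1.29641 m.
The plate makes 26° with the vertical, i.e. θ = 90° − 26° = 64° to the horizontal. Measuring y along the incline from the free-surface line, vertical depth h = y·sinθ with sinθ = 0.898794.
Along the incline, y_c = h_c/sinθ = 1.29641/0.898794 = 1.44239 m.
The centroid lies 2/2 = 1 m below the top edge, so the top edge sits at y_top = 1.44239 − 1 = 0.44239 m along the incline.

y_top ≈ 0.442 m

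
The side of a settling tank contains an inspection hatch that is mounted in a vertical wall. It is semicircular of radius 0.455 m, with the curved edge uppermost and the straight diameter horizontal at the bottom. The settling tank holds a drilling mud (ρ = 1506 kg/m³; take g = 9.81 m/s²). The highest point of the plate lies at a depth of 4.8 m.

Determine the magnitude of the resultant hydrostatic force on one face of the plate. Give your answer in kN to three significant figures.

γ = ρg = 1506 × 9.81 / 1000 = 14.77386 kN/m³.
The centroid lies 4r/(3π) = 0.193108 m above the diameter, so r − 4r/(3π) = 0.455 − 0.193108 = 0.261892 m below the topmost point, so the centroid depth is h_c = 4.8 + 0.261892 = 5.06189 m.
A = πr²/2 = π × 0.455²/2 = 0.325194 m².
Resultant F = γ·h_c·A = 14.77386 × 5.06189 × 0.325194 = 24.3192 kN.

F ≈ 24.3 kN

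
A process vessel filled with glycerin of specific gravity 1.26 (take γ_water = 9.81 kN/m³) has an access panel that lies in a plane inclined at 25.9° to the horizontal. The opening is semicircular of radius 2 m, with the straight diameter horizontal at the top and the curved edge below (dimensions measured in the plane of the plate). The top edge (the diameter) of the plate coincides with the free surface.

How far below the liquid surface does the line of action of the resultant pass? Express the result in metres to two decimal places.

γ = 1.26 × 9.81 = 12.3606 kN/m³.
Let θ = 25.9° be the plate's angle to the horizontal; measure y along the incline from where the plane meets the free surface. Vertical depth h = y·sinθ with sinθ = 0.436802.
The centroid of a semicircle lies 4r/(3π) = 0.848826 m from the diameter, here below the top edge, so y_c = 0.848826 m and h_c = 0.848826 × 0.436802 = 0.370769 m.
A = πr²/2 = π × 2²/2 = 6.28319 m².
Resultant F = γ·h_c·A = 12.3606 × 0.370769 × 6.28319 = 28.7954 kN.
I_c = (π/8 − 8/(9π))·r⁴ = 0.109757 × 2⁴ = 1.75611 m⁴.
Centre of pressure: y_p = y_c + I_c/(y_c·A) = 0.848826 + 1.75611/(0.848826 × 6.28319) = 0.848826 + 0.329271 = 1.1781 m along the plane.
Vertically, h_p = y_p·sinθ = 1.1781 × 0.436802 = 0.514596 m.

h_p = 0.51 m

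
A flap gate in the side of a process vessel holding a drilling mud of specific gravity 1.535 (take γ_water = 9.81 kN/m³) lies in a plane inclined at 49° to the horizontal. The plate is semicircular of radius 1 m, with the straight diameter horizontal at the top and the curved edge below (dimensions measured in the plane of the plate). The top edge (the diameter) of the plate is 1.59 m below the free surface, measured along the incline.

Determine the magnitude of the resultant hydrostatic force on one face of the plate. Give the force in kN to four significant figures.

γ = 1.535 × 9.81 = 15.05835 kN/m³.
Let θ = 49° be the plate's angle to the horizontal; measure y along the incline from where the plane meets the free surface. Vertical depth h = y·sinθ with sinθ = 0.754710.
The centroid of a semicircle lies 4r/(3π) = 0.424413 m from the diameter, here below the top edge, so y_c = 1.59 + 0.424413 = 2.01441 m and h_c = 2.01441 × 0.754710 = 1.5203 m.
A = πr²/2 = π × 1²/2 = 1.5708 m².
Resultant F = γ·h_c·A = 15.05835 × 1.5203 × 1.5708 = 35.9607 kN.

F ≈ 35.96 kN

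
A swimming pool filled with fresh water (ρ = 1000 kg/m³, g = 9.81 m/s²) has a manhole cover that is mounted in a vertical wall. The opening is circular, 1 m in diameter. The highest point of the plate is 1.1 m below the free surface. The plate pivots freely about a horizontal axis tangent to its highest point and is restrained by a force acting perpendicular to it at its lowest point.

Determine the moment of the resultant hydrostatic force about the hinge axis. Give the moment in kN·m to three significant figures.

γ = ρg = 1000 × 9.81 = 9810 N/m³ = 9.81 kN/m³.
The centroid is at the centre, 0.5 m below the top of the plate, so the centroid depth is h_c = 1.1 + 0.5 = 1.6 m.
A = π(0.5)² = 0.785398 m².
Resultant F = γ·h_c·A = 9.81 × 1.6 × 0.785398 = 12.3276 kN.
I_c = πr⁴/4 = π × 0.5⁴/4 = 0.0490874 m⁴.
Centre of pressure: y_p = y_c + I_c/(y_c·A) = 1.6 + 0.0490874/(1.6 × 0.785398) = 1.6 + 0.0390625 = 1.63906 m along the plane.
The resultant acts 0.5 + 0.0390625 = 0.539062 m (along the plate) below the hinge at the top edge, so the moment about the hinge is M = F × 0.539062 = 12.3276 × 0.539062 = 6.64534 kN·m.

M ≈ 6.65 kN·m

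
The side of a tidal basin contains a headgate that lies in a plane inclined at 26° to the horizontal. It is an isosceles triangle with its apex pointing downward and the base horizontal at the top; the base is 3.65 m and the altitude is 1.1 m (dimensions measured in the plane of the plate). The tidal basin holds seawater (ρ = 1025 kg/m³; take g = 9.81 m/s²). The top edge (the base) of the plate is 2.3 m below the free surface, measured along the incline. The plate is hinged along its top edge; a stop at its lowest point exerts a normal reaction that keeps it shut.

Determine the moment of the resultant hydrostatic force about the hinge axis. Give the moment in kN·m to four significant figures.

γ = ρg = 1025 × 9.81 / 1000 = 10.05525 kN/m³.
Let θ = 26° be the plate's angle to the horizontal; measure y along the incline from where the plane meets the free surface. Vertical depth h = y·sinθ with sinθ = 0.438371.
With the apex down, the centroid sits h/3 = 1.1/3 = 0.366667 m below the base (the top edge), so y_c = 2.3 + 0.366667 = 2.66667 m and h_c = 2.66667 × 0.438371 = 1.16899 m.
A = ½ × 3.65 × 1.1 = 2.0075 m².
Resultant F = γ·h_c·A = 10.05525 × 1.16899 × 2.0075 = 23.5971 kN.
I_c = b·h³/36 = 3.65 × 1.1³/36 = 0.134949 m⁴.
Centre of pressure: y_p = y_c + I_c/(y_c·A) = 2.66667 + 0.134949/(2.66667 × 2.0075) = 2.66667 + 0.0252084 = 2.69188 m along the plane.
The resultant acts 0.366667 + 0.0252084 = 0.391875 m (along the plate) below the hinge at the top edge, so the moment about the hinge is M = F × 0.391875 = 23.5971 × 0.391875 = 9.24711 kN·m.

M ≈ 9.247 kN·m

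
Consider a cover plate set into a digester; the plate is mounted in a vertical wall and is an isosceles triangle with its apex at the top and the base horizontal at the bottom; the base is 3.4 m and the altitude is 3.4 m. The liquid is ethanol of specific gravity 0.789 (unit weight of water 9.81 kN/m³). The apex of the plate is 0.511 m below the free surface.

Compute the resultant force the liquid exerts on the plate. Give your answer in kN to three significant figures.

γ = 0.789 × 9.81 = 7.74009 kN/m³.
With the apex up, the centroid sits 2h/3 = 2 × 3.4/3 = 2.26667 m below the apex, so the centroid depth is h_c = 0.511 + 2.26667 = 2.77767 m.
A = ½ × 3.4 × 3.4 = 5.78 m².
Resultant F = γ·h_c·A = 7.74009 × 2.77767 × 5.78 = 124.267 kN.

F ≈ 124 kN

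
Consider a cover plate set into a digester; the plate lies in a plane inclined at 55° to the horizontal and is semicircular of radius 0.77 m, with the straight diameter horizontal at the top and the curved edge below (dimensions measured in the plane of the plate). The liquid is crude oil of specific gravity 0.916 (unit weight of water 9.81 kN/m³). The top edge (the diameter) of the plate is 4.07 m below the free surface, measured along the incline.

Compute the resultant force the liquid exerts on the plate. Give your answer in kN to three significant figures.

γ = 0.916 × 9.81 = 8.98596 kN/m³.
Let θ = 55° be the plate's angle to the horizontal; measure y along the incline from where the plane meets the free surface. Vertical depth h = y·sinθ with sinθ = 0.819152.
The centroid of a semicircle lies 4r/(3π) = 0.326798 m from the diameter, here below the top edge, so y_c = 4.07 + 0.326798 = 4.3968 m and h_c = 4.3968 × 0.819152 = 3.60165 m.
A = πr²/2 = π × 0.77²/2 = 0.931325 m².
Resultant F = γ·h_c·A = 8.98596 × 3.60165 × 0.931325 = 30.1417 kN.

F ≈ 30.1 kN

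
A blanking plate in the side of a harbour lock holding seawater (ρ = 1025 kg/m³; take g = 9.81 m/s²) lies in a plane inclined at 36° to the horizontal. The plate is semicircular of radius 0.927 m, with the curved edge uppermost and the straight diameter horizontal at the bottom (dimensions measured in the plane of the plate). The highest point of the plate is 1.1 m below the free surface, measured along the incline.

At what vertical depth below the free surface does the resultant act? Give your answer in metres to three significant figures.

γ = ρg = 1025 × 9.81 / 1000 = 10.05525 kN/m³.
Let θ = 36° be the plate's angle to the horizontal; measure y along the incline from where the plane meets the free surface. Vertical depth h = y·sinθ with sinθ = 0.587785.
The centroid lies 4r/(3π) = 0.393431 m above the diameter, so r − 4r/(3π) = 0.927 − 0.393431 = 0.533569 m below the topmost point, so y_c = 1.1 + 0.533569 = 1.63357 m and h_c = 1.63357 × 0.587785 = 0.960188 m.
A = πr²/2 = π × 0.927²/2 = 1.34983 m².
Resultant F = γ·h_c·A = 10.05525 × 0.960188 × 1.34983 = 13.0325 kN.
I_c = (π/8 − 8/(9π))·r⁴ = 0.109757 × 0.927⁴ = 0.0810497 m⁴.
Centre of pressure: y_p = y_c + I_c/(y_c·A) = 1.63357 + 0.0810497/(1.63357 × 1.34983) = 1.63357 + 0.0367565 = 1.67033 m along the plane.
Vertically, h_p = y_p·sinθ = 1.67033 × 0.587785 = 0.981795 m.

h_p = 0.982 m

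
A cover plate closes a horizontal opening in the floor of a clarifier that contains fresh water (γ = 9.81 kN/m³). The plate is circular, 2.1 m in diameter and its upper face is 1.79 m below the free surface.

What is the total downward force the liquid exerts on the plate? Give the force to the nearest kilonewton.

F ≈ 61 kN

γ = 9.81 kN/m³.
The plate is horizontal, so pressure is uniform at p = γ·h = 9.81 × 1.79 = 17.5599 kN/m².
A = π(1.05)² = 3.46361 m².
F = p·A = 17.5599 × 3.46361 = 60.8206 kN.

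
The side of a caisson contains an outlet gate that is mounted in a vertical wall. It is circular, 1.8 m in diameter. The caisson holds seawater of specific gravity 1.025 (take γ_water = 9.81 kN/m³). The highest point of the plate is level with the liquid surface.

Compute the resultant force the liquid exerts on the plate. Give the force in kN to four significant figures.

F ≈ 23.03 kN

γ = 1.025 × 9.81 = 10.05525 kN/m³.
The centroid is at the centre, 0.9 m below the top of the plate, so the centroid depth is h_c = 0.9 m.
A = π(0.9)² = 2.54469 m².
Resultant F = γ·h_c·A = 10.05525 × 0.9 × 2.54469 = 23.0287 kN.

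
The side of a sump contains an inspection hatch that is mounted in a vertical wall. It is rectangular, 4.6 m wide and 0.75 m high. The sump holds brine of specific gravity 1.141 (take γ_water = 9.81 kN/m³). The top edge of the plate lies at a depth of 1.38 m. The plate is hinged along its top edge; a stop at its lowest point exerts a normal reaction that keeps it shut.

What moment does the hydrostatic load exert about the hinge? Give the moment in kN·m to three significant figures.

M ≈ 27.2 kN·m

γ = 1.141 × 9.81 = 11.19321 kN/m³.
The centroid lies 0.75/2 = 0.375 m below the top edge, so the centroid depth is h_c = 1.38 + 0.375 = 1.755 m.
A = 4.6 × 0.75 = 3.45 m².
Resultant F = γ·h_c·A = 11.19321 × 1.755 × 3.45 = 67.7721 kN.
I_c = b·h³/12 = 4.6 × 0.75³/12 = 0.161719 m⁴.
Centre of pressure: y_p = y_c + I_c/(y_c·A) = 1.755 + 0.161719/(1.755 × 3.45) = 1.755 + 0.0267094 = 1.78171 m along the plane.
The resultant acts 0.375 + 0.0267094 = 0.401709 m (along the plate) below the hinge at the top edge, so the moment about the hinge is M = F × 0.401709 = 67.7721 × 0.401709 = 27.2247 kN·m.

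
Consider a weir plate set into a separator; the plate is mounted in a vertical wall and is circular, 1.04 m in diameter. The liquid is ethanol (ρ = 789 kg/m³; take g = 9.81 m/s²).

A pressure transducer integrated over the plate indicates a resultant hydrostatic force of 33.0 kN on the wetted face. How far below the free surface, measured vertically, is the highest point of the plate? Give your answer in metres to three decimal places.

d_top ≈ 4.499 m

γ = ρg = 789 × 9.81 / 1000 = 7.74009 kN/m³.
A = π(0.52)² = 0.849487 m².
From F = γ·h_c·A, the centroid depth is h_c = 33.0/(7.74009 × 0.849487) = 5.01893 m.
The centroid is at the centre, 0.52 m below the top of the plate, so the highest point sits at h_top = 5.01893 − 0.52 = 4.49893 m below the surface.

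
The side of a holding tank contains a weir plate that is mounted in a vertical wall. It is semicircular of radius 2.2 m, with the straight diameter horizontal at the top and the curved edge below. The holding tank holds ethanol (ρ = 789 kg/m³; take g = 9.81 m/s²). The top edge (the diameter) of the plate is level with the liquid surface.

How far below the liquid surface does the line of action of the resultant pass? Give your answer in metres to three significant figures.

h_p = 1.30 m

γ = ρg = 789 × 9.81 / 1000 = 7.74009 kN/m³.
The centroid of a semicircle lies 4r/(3π) = 0.933709 m from the diameter, here below the top edge, so the centroid depth is h_c = 0.933709 m.
A = πr²/2 = π × 2.2²/2 = 7.60265 m².
Resultant F = γ·h_c·A = 7.74009 × 0.933709 × 7.60265 = 54.9443 kN.
I_c = (π/8 − 8/(9π))·r⁴ = 0.109757 × 2.2⁴ = 2.57112 m⁴.
Centre of pressure: y_p = y_c + I_c/(y_c·A) = 0.933709 + 2.57112/(0.933709 × 7.60265) = 0.933709 + 0.362198 = 1.29591 m along the plane.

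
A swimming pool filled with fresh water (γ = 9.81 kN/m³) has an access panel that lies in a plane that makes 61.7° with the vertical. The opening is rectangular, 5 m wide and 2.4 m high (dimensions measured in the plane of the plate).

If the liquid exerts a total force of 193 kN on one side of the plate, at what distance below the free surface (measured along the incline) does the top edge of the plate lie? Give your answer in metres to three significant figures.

γ = 9.81 kN/m³.
A = 5 × 2.4 = 12 m².
From F = γ·h_c·A, the centroid depth is h_c = 193/(9.81 × 12) = 1.63948 m.
The plate makes 61.7° with the vertical, i.e. θ = 90° − 61.7° = 28.3° to the horizontal. Measuring y along the incline from the free-surface line, vertical depth h = y·sinθ with sinθ = 0.474088.
Along the incline, y_c = h_c/sinθ = 1.63948/0.474088 = 3.45818 m.
The centroid lies 2.4/2 = 1.2 m below the top edge, so the top edge sits at y_top = 3.45818 − 1.2 = 2.25818 m along the incline.

y_top ≈ 2.26 m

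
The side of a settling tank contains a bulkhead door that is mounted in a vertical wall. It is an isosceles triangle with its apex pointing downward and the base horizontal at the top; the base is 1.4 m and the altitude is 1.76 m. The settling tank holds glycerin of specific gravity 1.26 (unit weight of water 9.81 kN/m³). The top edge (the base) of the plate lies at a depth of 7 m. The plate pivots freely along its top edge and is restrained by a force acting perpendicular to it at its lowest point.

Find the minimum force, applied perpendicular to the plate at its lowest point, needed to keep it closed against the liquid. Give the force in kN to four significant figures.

γ = 1.26 × 9.81 = 12.3606 kN/m³.
With the apex down, the centroid sits h/3 = 1.76/3 = 0.586667 m below the base (the top edge), so the centroid depth is h_c = 7 + 0.586667 = 7.58667 m.
A = ½ × 1.4 × 1.76 = 1.232 m².
Resultant F = γ·h_c·A = 12.3606 × 7.58667 × 1.232 = 115.532 kN.
I_c = b·h³/36 = 1.4 × 1.76³/36 = 0.212014 m⁴.
Centre of pressure: y_p = y_c + I_c/(y_c·A) = 7.58667 + 0.212014/(7.58667 × 1.232) = 7.58667 + 0.0226831 = 7.60935 m along the plane.
The resultant acts 0.586667 + 0.0226831 = 0.60935 m (along the plate) below the hinge at the top edge, so the moment about the hinge is M = F × 0.60935 = 115.532 × 0.60935 = 70.3994 kN·m.
A normal force at the bottom, 1.76 m from the hinge, must supply this moment: P = 70.3994/1.76 = 39.9997 kN.

P ≈ 40.00 kN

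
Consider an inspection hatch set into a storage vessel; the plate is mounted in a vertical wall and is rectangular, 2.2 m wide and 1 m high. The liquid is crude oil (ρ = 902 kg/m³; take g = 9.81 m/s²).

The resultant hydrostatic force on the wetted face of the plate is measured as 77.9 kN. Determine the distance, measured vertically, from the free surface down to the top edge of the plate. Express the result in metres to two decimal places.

d_top ≈ 3.50 m

γ = ρg = 902 × 9.81 / 1000 = 8.84862 kN/m³.
A = 2.2 × 1 = 2.2 m².
From F = γ·h_c·A, the centroid depth is h_c = 77.9/(8.84862 × 2.2) = 4.00165 m.
The centroid lies 1/2 = 0.5 m below the top edge, so the top edge sits at h_top = 4.00165 − 0.5 = 3.50165 m below the surface.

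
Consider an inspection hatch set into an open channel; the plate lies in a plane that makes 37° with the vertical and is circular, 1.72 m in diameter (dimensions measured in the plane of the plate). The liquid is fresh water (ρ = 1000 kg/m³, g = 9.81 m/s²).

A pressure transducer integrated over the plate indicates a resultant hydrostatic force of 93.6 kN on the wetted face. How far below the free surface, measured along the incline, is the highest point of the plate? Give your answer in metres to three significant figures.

γ = ρg = 1000 × 9.81 = 9810 N/m³ = 9.81 kN/m³.
A = π(0.86)² = 2.32352 m².
From F = γ·h_c·A, the centroid depth is h_c = 93.6/(9.81 × 2.32352) = 4.10639 m.
The plate makes 37° with the vertical, i.e. θ = 90° − 37° = 53° to the horizontal. Measuring y along the incline from the free-surface line, vertical depth h = y·sinθ with sinθ = 0.798636.
Along the incline, y_c = h_c/sinθ = 4.10639/0.798636 = 5.14175 m.
The centroid is at the centre, 0.86 m below the top of the plate, so the highest point sits at y_top = 5.14175 − 0.86 = 4.28175 m along the incline.

y_top ≈ 4.28 m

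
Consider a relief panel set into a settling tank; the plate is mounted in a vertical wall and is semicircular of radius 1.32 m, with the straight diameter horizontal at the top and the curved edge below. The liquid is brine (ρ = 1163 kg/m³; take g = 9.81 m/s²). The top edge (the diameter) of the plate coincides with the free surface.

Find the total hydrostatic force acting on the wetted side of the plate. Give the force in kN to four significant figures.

F ≈ 17.49 kN

γ = ρg = 1163 × 9.81 / 1000 = 11.40903 kN/m³.
The centroid of a semicircle lies 4r/(3π) = 0.560225 m from the diameter, here below the top edge, so the centroid depth is h_c = 0.560225 m.
A = πr²/2 = π × 1.32²/2 = 2.73696 m².
Resultant F = γ·h_c·A = 11.40903 × 0.560225 × 2.73696 = 17.4936 kN.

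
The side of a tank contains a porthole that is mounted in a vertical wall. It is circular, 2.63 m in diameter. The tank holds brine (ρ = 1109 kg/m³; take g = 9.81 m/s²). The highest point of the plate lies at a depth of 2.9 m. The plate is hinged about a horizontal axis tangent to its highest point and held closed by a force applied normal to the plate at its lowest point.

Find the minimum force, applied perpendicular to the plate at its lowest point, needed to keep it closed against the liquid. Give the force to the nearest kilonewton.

P ≈ 134 kN

γ = ρg = 1109 × 9.81 / 1000 = 10.87929 kN/m³.
The centroid is at the centre, 1.315 m below the top of the plate, so the centroid depth is h_c = 2.9 + 1.315 = 4.215 m.
A = π(1.315)² = 5.43252 m².
Resultant F = γ·h_c·A = 10.87929 × 4.215 × 5.43252 = 249.115 kN.
I_c = πr⁴/4 = π × 1.315⁴/4 = 2.34851 m⁴.
Centre of pressure: y_p = y_c + I_c/(y_c·A) = 4.215 + 2.34851/(4.215 × 5.43252) = 4.215 + 0.102564 = 4.31756 m along the plane.
The resultant acts 1.315 + 0.102564 = 1.41756 m (along the plate) below the hinge at the top edge, so the moment about the hinge is M = F × 1.41756 = 249.115 × 1.41756 = 353.135 kN·m.
A normal force at the bottom, 2.63 m from the hinge, must supply this moment: P = 353.135/2.63 = 134.272 kN.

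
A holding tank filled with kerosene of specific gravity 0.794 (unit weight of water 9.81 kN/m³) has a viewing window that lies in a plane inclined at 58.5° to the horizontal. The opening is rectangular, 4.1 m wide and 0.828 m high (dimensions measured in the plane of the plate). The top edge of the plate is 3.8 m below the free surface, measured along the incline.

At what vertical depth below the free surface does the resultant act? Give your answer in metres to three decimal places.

γ = 0.794 × 9.81 = 7.78914 kN/m³.
Let θ = 58.5° be the plate's angle to the horizontal; measure y along the incline from where the plane meets the free surface. Vertical depth h = y·sinθ with sinθ = 0.852640.
The centroid lies 0.828/2 = 0.414 m below the top edge, so y_c = 3.8 + 0.414 = 4.214 m and h_c = 4.214 × 0.852640 = 3.59302 m.
A = 4.1 × 0.828 = 3.3948 m².
Resultant F = γ·h_c·A = 7.78914 × 3.59302 × 3.3948 = 95.0087 kN.
I_c = b·h³/12 = 4.1 × 0.828³/12 = 0.193952 m⁴.
Centre of pressure: y_p = y_c + I_c/(y_c·A) = 4.214 + 0.193952/(4.214 × 3.3948) = 4.214 + 0.0135577 = 4.22756 m along the plane.
Vertically, h_p = y_p·sinθ = 4.22756 × 0.852640 = 3.60459 m.

h_p = 3.605 m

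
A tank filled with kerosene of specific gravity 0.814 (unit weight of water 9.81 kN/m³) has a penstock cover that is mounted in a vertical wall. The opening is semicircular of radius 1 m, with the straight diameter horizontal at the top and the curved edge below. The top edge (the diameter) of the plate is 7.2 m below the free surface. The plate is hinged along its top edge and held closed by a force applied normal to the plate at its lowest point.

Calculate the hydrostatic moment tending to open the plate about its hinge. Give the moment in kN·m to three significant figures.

γ = 0.814 × 9.81 = 7.98534 kN/m³.
The centroid of a semicircle lies 4r/(3π) = 0.424413 m from the diameter, here below the top edge, so the centroid depth is h_c = 7.2 + 0.424413 = 7.62441 m.
A = πr²/2 = π × 1²/2 = 1.5708 m².
Resultant F = γ·h_c·A = 7.98534 × 7.62441 × 1.5708 = 95.6358 kN.
I_c = (π/8 − 8/(9π))·r⁴ = 0.109757 × 1⁴ = 0.109757 m⁴.
Centre of pressure: y_p = y_c + I_c/(y_c·A) = 7.62441 + 0.109757/(7.62441 × 1.5708) = 7.62441 + 0.00916442 = 7.63357 m along the plane.
The resultant acts 0.424413 + 0.00916442 = 0.433577 m (along the plate) below the hinge at the top edge, so the moment about the hinge is M = F × 0.433577 = 95.6358 × 0.433577 = 41.4655 kN·m.

M ≈ 41.5 kN·m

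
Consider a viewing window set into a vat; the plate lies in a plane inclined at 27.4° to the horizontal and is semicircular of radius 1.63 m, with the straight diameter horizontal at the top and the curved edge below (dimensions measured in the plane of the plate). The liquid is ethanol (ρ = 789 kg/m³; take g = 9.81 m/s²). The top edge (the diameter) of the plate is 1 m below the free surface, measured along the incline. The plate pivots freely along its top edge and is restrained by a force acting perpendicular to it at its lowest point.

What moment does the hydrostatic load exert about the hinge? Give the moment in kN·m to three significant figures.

γ = ρg = 789 × 9.81 / 1000 = 7.74009 kN/m³.
Let θ = 27.4° be the plate's angle to the horizontal; measure y along the incline from where the plane meets the free surface. Vertical depth h = y·sinθ with sinθ = 0.460200.
The centroid of a semicircle lies 4r/(3π) = 0.691793 m from the diameter, here below the top edge, so y_c = 1 + 0.691793 = 1.69179 m and h_c = 1.69179 × 0.460200 = 0.778562 m.
A = πr²/2 = π × 1.63²/2 = 4.17345 m².
Resultant F = γ·h_c·A = 7.74009 × 0.778562 × 4.17345 = 25.1498 kN.
I_c = (π/8 − 8/(9π))·r⁴ = 0.109757 × 1.63⁴ = 0.774788 m⁴.
Centre of pressure: y_p = y_c + I_c/(y_c·A) = 1.69179 + 0.774788/(1.69179 × 4.17345) = 1.69179 + 0.109734 = 1.80152 m along the plane.
The resultant acts 0.691793 + 0.109734 = 0.801527 m (along the plate) below the hinge at the top edge, so the moment about the hinge is M = F × 0.801527 = 25.1498 × 0.801527 = 20.1582 kN·m.

M ≈ 20.2 kN·m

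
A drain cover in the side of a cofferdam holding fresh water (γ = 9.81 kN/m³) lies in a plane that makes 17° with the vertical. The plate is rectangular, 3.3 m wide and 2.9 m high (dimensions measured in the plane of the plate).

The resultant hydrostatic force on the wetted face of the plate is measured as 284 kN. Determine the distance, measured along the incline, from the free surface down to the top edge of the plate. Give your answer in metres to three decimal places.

y_top ≈ 1.713 m

γ = 9.81 kN/m³.
A = 3.3 × 2.9 = 9.57 m².
From F = γ·h_c·A, the centroid depth is h_c = 284/(9.81 × 9.57) = 3.02508 m.
The plate makes 17° with the vertical, i.e. θ = 90° − 17° = 73° to the horizontal. Measuring y along the incline from the free-surface line, vertical depth h = y·sinθ with sinθ = 0.956305.
Along the incline, y_c = h_c/sinθ = 3.02508/0.956305 = 3.1633 m.
The centroid lies 2.9/2 = 1.45 m below the top edge, so the top edge sits at y_top = 3.1633 − 1.45 = 1.7133 m along the incline.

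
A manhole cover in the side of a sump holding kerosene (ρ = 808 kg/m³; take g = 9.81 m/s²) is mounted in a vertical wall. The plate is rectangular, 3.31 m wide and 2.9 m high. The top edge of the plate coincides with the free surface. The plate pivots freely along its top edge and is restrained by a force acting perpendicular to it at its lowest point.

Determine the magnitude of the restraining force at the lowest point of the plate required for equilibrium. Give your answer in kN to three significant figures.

P ≈ 73.6 kN

γ = ρg = 808 × 9.81 / 1000 = 7.92648 kN/m³.
The centroid lies 2.9/2 = 1.45 m below the top edge, so the centroid depth is h_c = 1.45 m.
A = 3.31 × 2.9 = 9.599 m².
Resultant F = γ·h_c·A = 7.92648 × 1.45 × 9.599 = 110.325 kN.
I_c = b·h³/12 = 3.31 × 2.9³/12 = 6.7273 m⁴.
Centre of pressure: y_p = y_c + I_c/(y_c·A) = 1.45 + 6.7273/(1.45 × 9.599) = 1.45 + 0.483333 = 1.93333 m along the plane.
The resultant acts 1.45 + 0.483333 = 1.93333 m (along the plate) below the hinge at the top edge, so the moment about the hinge is M = F × 1.93333 = 110.325 × 1.93333 = 213.295 kN·m.
A normal force at the bottom, 2.9 m from the hinge, must supply this moment: P = 213.295/2.9 = 73.55 kN.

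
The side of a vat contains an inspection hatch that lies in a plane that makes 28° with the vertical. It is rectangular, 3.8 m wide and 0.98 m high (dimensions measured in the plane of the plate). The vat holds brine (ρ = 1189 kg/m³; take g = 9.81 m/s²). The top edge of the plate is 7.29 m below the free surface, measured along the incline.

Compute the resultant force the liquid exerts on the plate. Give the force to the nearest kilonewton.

γ = ρg = 1189 × 9.81 / 1000 = 11.66409 kN/m³.
The plate makes 28° with the vertical, i.e. θ = 90° − 28° = 62° to the horizontal. Measuring y along the incline from the free-surface line, vertical depth h = y·sinθ with sinθ = 0.882948.
The centroid lies 0.98/2 = 0.49 m below the top edge, so y_c = 7.29 + 0.49 = 7.78 m and h_c = 7.78 × 0.882948 = 6.86934 m.
A = 3.8 × 0.98 = 3.724 m².
Resultant F = γ·h_c·A = 11.66409 × 6.86934 × 3.724 = 298.384 kN.

F ≈ 298 kN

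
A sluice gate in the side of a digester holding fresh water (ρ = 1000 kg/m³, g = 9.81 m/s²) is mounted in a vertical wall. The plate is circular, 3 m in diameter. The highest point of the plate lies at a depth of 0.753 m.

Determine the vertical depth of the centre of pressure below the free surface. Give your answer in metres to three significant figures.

h_p = 2.50 m

γ = ρg = 1000 × 9.81 = 9810 N/m³ = 9.81 kN/m³.
The centroid is at the centre, 1.5 m below the top of the plate, so the centroid depth is h_c = 0.753 + 1.5 = 2.253 m.
A = π(1.5)² = 7.06858 m².
Resultant F = γ·h_c·A = 9.81 × 2.253 × 7.06858 = 156.229 kN.
I_c = πr⁴/4 = π × 1.5⁴/4 = 3.97608 m⁴.
Centre of pressure: y_p = y_c + I_c/(y_c·A) = 2.253 + 3.97608/(2.253 × 7.06858) = 2.253 + 0.249667 = 2.50267 m along the plane.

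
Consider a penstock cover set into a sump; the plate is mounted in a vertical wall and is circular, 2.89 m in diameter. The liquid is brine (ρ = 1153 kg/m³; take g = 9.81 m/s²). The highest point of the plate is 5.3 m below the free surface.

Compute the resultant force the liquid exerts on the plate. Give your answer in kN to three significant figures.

F ≈ 500 kN

γ = ρg = 1153 × 9.81 / 1000 = 11.31093 kN/m³.
The centroid is at the centre, 1.445 m below the top of the plate, so the centroid depth is h_c = 5.3 + 1.445 = 6.745 m.
A = π(1.445)² = 6.55972 m².
Resultant F = γ·h_c·A = 11.31093 × 6.745 × 6.55972 = 500.456 kN.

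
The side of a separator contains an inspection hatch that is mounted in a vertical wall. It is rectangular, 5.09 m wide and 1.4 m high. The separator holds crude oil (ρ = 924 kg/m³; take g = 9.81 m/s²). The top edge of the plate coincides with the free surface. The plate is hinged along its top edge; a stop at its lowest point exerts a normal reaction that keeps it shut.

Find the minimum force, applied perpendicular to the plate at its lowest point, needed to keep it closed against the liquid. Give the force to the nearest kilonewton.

P ≈ 30 kN

γ = ρg = 924 × 9.81 / 1000 = 9.06444 kN/m³.
The centroid lies 1.4/2 = 0.7 m below the top edge, so the centroid depth is h_c = 0.7 m.
A = 5.09 × 1.4 = 7.126 m².
Resultant F = γ·h_c·A = 9.06444 × 0.7 × 7.126 = 45.2152 kN.
I_c = b·h³/12 = 5.09 × 1.4³/12 = 1.16391 m⁴.
Centre of pressure: y_p = y_c + I_c/(y_c·A) = 0.7 + 1.16391/(0.7 × 7.126) = 0.7 + 0.233333 = 0.933333 m along the plane.
The resultant acts 0.7 + 0.233333 = 0.933333 m (along the plate) below the hinge at the top edge, so the moment about the hinge is M = F × 0.933333 = 45.2152 × 0.933333 = 42.2008 kN·m.
A normal force at the bottom, 1.4 m from the hinge, must supply this moment: P = 42.2008/1.4 = 30.1434 kN.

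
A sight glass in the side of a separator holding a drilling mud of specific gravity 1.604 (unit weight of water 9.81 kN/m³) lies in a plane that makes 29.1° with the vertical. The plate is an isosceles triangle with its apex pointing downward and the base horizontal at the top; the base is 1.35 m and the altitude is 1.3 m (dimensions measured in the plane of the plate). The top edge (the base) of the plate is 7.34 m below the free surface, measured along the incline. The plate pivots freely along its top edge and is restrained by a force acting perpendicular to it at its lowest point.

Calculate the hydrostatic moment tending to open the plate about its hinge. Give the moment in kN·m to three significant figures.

M ≈ 41.8 kN·m

γ = 1.604 × 9.81 = 15.73524 kN/m³.
The plate makes 29.1° with the vertical, i.e. θ = 90° − 29.1° = 60.9° to the horizontal. Measuring y along the incline from the free-surface line, vertical depth h = y·sinθ with sinθ = 0.873772.
With the apex down, the centroid sits h/3 = 1.3/3 = 0.433333 m below the base (the top edge), so y_c = 7.34 + 0.433333 = 7.77333 m and h_c = 7.77333 × 0.873772 = 6.79212 m.
A = ½ × 1.35 × 1.3 = 0.8775 m².
Resultant F = γ·h_c·A = 15.73524 × 6.79212 × 0.8775 = 93.7834 kN.
I_c = b·h³/36 = 1.35 × 1.3³/36 = 0.0823875 m⁴.
Centre of pressure: y_p = y_c + I_c/(y_c·A) = 7.77333 + 0.0823875/(7.77333 × 0.8775) = 7.77333 + 0.0120783 = 7.78541 m along the plane.
The resultant acts 0.433333 + 0.0120783 = 0.445411 m (along the plate) below the hinge at the top edge, so the moment about the hinge is M = F × 0.445411 = 93.7834 × 0.445411 = 41.7722 kN·m.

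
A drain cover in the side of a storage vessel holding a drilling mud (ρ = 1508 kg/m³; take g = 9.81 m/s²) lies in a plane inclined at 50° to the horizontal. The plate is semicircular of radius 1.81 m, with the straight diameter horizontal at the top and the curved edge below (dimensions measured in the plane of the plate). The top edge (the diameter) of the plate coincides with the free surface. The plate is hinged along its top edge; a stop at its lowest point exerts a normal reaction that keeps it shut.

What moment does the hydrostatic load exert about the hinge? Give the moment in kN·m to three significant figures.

γ = ρg = 1508 × 9.81 / 1000 = 14.79348 kN/m³.
Let θ = 50° be the plate's angle to the horizontal; measure y along the incline from where the plane meets the free surface. Vertical depth h = y·sinθ with sinθ = 0.766044.
The centroid of a semicircle lies 4r/(3π) = 0.768188 m from the diameter, here below the top edge, so y_c = 0.768188 m and h_c = 0.768188 × 0.766044 = 0.588466 m.
A = πr²/2 = π × 1.81²/2 = 5.14609 m².
Resultant F = γ·h_c·A = 14.79348 × 0.588466 × 5.14609 = 44.7991 kN.
I_c = (π/8 − 8/(9π))·r⁴ = 0.109757 × 1.81⁴ = 1.178 m⁴.
Centre of pressure: y_p = y_c + I_c/(y_c·A) = 0.768188 + 1.178/(0.768188 × 5.14609) = 0.768188 + 0.297989 = 1.06618 m along the plane.
The resultant acts 0.768188 + 0.297989 = 1.06618 m (along the plate) below the hinge at the top edge, so the moment about the hinge is M = F × 1.06618 = 44.7991 × 1.06618 = 47.7639 kN·m.

M ≈ 47.8 kN·m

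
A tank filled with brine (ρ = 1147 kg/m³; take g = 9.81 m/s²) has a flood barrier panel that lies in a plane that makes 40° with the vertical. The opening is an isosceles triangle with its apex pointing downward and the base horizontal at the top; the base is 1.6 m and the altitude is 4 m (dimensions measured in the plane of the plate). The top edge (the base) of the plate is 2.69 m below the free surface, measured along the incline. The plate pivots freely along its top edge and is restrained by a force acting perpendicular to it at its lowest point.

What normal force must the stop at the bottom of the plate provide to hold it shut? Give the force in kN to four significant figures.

γ = ρg = 1147 × 9.81 / 1000 = 11.25207 kN/m³.
The plate makes 40° with the vertical, i.e. θ = 90° − 40° = 50° to the horizontal. Measuring y along the incline from the free-surface line, vertical depth h = y·sinθ with sinθ = 0.766044.
With the apex down, the centroid sits h/3 = 4/3 = 1.33333 m below the base (the top edge), so y_c = 2.69 + 1.33333 = 4.02333 m and h_c = 4.02333 × 0.766044 = 3.08205 m.
A = ½ × 1.6 × 4 = 3.2 m².
Resultant F = γ·h_c·A = 11.25207 × 3.08205 × 3.2 = 110.974 kN.
I_c = b·h³/36 = 1.6 × 4³/36 = 2.84444 m⁴.
Centre of pressure: y_p = y_c + I_c/(y_c·A) = 4.02333 + 2.84444/(4.02333 × 3.2) = 4.02333 + 0.220933 = 4.24426 m along the plane.
The resultant acts 1.33333 + 0.220933 = 1.55426 m (along the plate) below the hinge at the top edge, so the moment about the hinge is M = F × 1.55426 = 110.974 × 1.55426 = 172.482 kN·m.
A normal force at the bottom, 4 m from the hinge, must supply this moment: P = 172.482/4 = 43.1205 kN.

P ≈ 43.12 kN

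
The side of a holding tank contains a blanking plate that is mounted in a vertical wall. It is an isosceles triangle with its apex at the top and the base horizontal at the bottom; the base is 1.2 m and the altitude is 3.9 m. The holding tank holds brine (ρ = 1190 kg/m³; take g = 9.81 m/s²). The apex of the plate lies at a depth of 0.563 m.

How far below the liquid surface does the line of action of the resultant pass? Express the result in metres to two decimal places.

h_p = 3.43 m

γ = ρg = 1190 × 9.81 / 1000 = 11.6739 kN/m³.
With the apex up, the centroid sits 2h/3 = 2 × 3.9/3 = 2.6 m below the apex, so the centroid depth is h_c = 0.563 + 2.6 = 3.163 m.
A = ½ × 1.2 × 3.9 = 2.34 m².
Resultant F = γ·h_c·A = 11.6739 × 3.163 × 2.34 = 86.4034 kN.
I_c = b·h³/36 = 1.2 × 3.9³/36 = 1.9773 m⁴.
Centre of pressure: y_p = y_c + I_c/(y_c·A) = 3.163 + 1.9773/(3.163 × 2.34) = 3.163 + 0.267151 = 3.43015 m along the plane.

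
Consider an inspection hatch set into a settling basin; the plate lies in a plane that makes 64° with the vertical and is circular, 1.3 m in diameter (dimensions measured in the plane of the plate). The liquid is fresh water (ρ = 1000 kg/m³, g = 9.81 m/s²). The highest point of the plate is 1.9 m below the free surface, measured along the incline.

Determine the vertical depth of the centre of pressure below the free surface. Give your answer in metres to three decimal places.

h_p = 1.136 m

γ = ρg = 1000 × 9.81 = 9810 N/m³ = 9.81 kN/m³.
The plate makes 64° with the vertical, i.e. θ = 90° − 64° = 26° to the horizontal. Measuring y along the incline from the free-surface line, vertical depth h = y·sinθ with sinθ = 0.438371.
The centroid is at the centre, 0.65 m below the top of the plate, so y_c = 1.9 + 0.65 = 2.55 m and h_c = 2.55 × 0.438371 = 1.11785 m.
A = π(0.65)² = 1.32732 m².
Resultant F = γ·h_c·A = 9.81 × 1.11785 × 1.32732 = 14.5555 kN.
I_c = πr⁴/4 = π × 0.65⁴/4 = 0.140198 m⁴.
Centre of pressure: y_p = y_c + I_c/(y_c·A) = 2.55 + 0.140198/(2.55 × 1.32732) = 2.55 + 0.0414215 = 2.59142 m along the plane.
Vertically, h_p = y_p·sinθ = 2.59142 × 0.438371 = 1.136 m.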